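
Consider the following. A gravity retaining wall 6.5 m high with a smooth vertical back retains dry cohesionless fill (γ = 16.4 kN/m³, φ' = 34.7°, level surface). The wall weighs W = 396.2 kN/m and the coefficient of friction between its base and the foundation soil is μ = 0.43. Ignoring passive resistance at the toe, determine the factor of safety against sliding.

1.79

K_a = tan²(45° − 34.7°/2) = 0.2745.
P_a = ½K_aγH² = 0.5×0.2745×16.4×6.5² = 95.09 kN/m, acting at H/3 = 2.167 m above the base.
FS_sliding = μW / P_a = 0.43×396.2 / 95.09 = 1.792.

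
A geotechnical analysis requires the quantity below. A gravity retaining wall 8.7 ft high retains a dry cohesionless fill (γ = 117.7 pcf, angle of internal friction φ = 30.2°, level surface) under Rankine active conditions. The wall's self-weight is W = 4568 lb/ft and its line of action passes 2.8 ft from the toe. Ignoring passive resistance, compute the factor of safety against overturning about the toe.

2.99

K_a = tan²(45° − 30.2°/2) = 0.3307.
P_a = ½K_aγH² = 0.5×0.3307×117.7×8.7² = 1473 lb/ft, acting at H/3 = 2.900 ft above the base.
Overturning moment M_o = P_a × H/3 = 1473 × 2.900 = 4271.
Resisting moment M_r = W × 2.8 = 4568 × 2.8 = 12790.
FS_overturning = M_r/M_o = 12790/4271 = 2.995.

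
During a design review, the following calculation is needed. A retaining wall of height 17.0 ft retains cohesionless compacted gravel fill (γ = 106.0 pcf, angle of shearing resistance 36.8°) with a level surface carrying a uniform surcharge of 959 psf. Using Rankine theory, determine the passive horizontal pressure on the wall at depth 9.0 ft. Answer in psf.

7630 psf

K_p = (1 + sin φ)/(1 − sin φ) = 3.988.
σ_v = γz + q = 106.0 × 9.0 + 959 = 1913 psf.
σ_h = K_p σ_v = 3.988 × 1913 = 7629 psf.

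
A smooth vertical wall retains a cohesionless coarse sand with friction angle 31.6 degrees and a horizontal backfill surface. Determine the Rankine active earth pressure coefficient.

0.312

K_a = tan²(45° − φ/2) = tan²(29.20°) = 0.3123.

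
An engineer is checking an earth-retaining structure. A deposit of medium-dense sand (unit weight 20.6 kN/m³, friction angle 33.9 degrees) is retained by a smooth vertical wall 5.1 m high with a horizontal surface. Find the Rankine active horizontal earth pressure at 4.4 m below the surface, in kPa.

25.7 kPa

K_a = (1 − sin φ)/(1 + sin φ) = 0.2839.
σ_h = K_a γ z = 0.2839 × 20.6 × 4.4 = 25.73 kPa.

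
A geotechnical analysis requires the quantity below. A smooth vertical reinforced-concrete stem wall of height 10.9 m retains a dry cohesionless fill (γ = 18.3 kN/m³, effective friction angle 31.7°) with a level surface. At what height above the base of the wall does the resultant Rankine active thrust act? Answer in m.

K_a = 0.3111.
The pressure distribution is triangular, so the resultant acts at H/3 above the base = 10.9/3 = 3.633 m.

3.63 m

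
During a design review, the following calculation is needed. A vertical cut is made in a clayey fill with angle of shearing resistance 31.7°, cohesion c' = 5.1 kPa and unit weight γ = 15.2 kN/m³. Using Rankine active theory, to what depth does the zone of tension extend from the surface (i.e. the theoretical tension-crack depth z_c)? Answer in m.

1.20 m

K_a = tan²(45° − 31.7°/2) = 0.3111; √K_a = 0.5577.
The active pressure is zero where K_a γ z = 2c√K_a, so z_c = 2c/(γ√K_a) = 2×5.1/(15.2×0.5577) = 1.203 m.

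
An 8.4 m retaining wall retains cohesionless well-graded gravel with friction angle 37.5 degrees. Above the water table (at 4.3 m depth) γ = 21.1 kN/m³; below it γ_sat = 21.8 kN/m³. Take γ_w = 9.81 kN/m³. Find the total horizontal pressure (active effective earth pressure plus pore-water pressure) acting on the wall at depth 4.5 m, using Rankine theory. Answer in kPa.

24.6 kPa

K_a = (1 − sin φ)/(1 + sin φ) = 0.2432.
γ' = 21.8 − 9.81 = 11.99 kN/m³.
Effective vertical stress at 4.5 m: σ'_v = 21.1×4.3 + 11.99×0.200 = 93.13 kPa.
σ'_h = K_a σ'_v = 0.2432 × 93.13 = 22.65 kPa; u = γ_w × 0.200 = 1.962 kPa.
Total σ_h = 22.65 + 1.962 = 24.61 kPa.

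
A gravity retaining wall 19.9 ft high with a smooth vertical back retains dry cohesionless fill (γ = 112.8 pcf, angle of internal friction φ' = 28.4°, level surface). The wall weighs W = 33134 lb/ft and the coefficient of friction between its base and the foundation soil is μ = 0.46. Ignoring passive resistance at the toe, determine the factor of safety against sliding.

K_a = tan²(45° − 28.4°/2) = 0.3554.
P_a = ½K_aγH² = 0.5×0.3554×112.8×19.9² = 7937 lb/ft, acting at H/3 = 6.633 ft above the base.
FS_sliding = μW / P_a = 0.46×33134 / 7937 = 1.920.

1.92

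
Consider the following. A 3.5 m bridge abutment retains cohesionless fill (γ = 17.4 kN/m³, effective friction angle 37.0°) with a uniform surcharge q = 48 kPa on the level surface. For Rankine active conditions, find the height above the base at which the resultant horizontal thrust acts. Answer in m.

K_a = 0.2486.
Triangular part P₁ = ½K_aγH² = 26.49 at H/3 = 1.167 m; rectangular part P₂ = K_a q H = 41.76 at H/2 = 1.750 m.
ȳ = (P₁·1.167 + P₂·1.750)/(P₁+P₂) = 1.524 m.

1.52 m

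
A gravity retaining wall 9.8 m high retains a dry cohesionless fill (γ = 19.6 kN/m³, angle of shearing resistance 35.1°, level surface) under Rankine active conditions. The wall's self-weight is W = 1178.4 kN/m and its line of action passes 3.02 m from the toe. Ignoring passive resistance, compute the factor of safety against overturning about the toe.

K_a = tan²(45° − 35.1°/2) = 0.2698.
P_a = ½K_aγH² = 0.5×0.2698×19.6×9.8² = 254.0 kN/m, acting at H/3 = 3.267 m above the base.
Overturning moment M_o = P_a × H/3 = 254.0 × 3.267 = 829.6.
Resisting moment M_r = W × 3.02 = 1178.4 × 3.02 = 3559.
FS_overturning = M_r/M_o = 3559/829.6 = 4.290.

4.29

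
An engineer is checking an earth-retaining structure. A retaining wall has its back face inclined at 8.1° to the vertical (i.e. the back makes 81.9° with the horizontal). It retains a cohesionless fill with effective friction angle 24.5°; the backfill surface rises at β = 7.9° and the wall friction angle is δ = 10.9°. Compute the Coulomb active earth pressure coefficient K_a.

0.494

K_a = sin²(α+φ) / [sin²α · sin(α−δ) · (1 + √{sin(φ+δ)sin(φ−β) / (sin(α−δ)sin(α+β))})²].
With α = 81.9°, φ = 24.5°, δ = 10.9°, β = 7.9°: K_a = 0.4936.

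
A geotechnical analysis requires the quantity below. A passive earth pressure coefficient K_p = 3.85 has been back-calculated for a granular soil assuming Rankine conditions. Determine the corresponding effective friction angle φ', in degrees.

K_p = (1+sin φ)/(1−sin φ) ⇒ sin φ = (K_p − 1)/(K_p + 1) = 0.5876.
φ = arcsin(0.5876) = 35.99°.

36.0°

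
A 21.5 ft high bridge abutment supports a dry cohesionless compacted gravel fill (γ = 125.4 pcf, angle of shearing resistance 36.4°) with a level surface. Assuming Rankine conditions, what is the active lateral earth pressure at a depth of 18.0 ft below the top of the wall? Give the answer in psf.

576 psf

K_a = (1 − sin φ)/(1 + sin φ) = 0.2552.
σ_h = K_a γ z = 0.2552 × 125.4 × 18.0 = 576.0 psf.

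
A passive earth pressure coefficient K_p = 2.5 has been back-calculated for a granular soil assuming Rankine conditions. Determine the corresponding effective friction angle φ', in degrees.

25.4°

K_p = (1+sin φ)/(1−sin φ) ⇒ sin φ = (K_p − 1)/(K_p + 1) = 0.4286.
φ = arcsin(0.4286) = 25.38°.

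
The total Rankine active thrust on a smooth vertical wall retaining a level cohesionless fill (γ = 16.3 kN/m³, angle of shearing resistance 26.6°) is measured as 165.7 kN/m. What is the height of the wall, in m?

K_a = 0.3814. P_a = ½ K_a γ H² ⇒ H = √(2P_a/(K_a γ)).
H = √(2×165.7/(0.3814×16.3)) = 7.301 m.

7.30 m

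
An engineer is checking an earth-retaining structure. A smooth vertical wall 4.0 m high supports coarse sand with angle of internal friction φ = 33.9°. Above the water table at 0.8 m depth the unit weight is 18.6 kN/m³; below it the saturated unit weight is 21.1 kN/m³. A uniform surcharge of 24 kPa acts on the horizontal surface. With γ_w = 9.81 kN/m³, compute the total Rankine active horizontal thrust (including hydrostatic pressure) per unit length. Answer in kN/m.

109 kN/m

K_a = tan²(45° − φ/2) = 0.2839.
γ' = 21.1 − 9.81 = 11.29 kN/m³. h₂ = H − d_w = 3.2 m.
σ'_h: at surface K_a·q = 6.814; at WT K_a(q+γd_w) = 11.04; at base K_a(q+γd_w+γ'h₂) = 21.30 kPa.
P₁ = ½(6.814+11.04)×0.8 = 7.141; P₂ = ½(11.04+21.30)×3.2 = 51.73; P_w = ½γ_w h₂² = 50.23.
Total = 7.141+51.73+50.23 = 109.1 kN/m.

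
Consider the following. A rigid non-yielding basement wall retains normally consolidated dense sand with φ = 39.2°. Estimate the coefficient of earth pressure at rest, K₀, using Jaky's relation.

K₀ = 1 − sin φ' = 1 − sin 39.2° = 0.3680.

0.368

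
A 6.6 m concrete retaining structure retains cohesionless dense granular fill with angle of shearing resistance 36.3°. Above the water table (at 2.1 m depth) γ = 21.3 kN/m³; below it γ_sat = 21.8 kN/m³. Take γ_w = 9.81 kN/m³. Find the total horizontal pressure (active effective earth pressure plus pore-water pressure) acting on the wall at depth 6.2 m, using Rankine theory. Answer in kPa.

64.3 kPa

K_a = (1 − sin φ)/(1 + sin φ) = 0.2563.
γ' = 21.8 − 9.81 = 11.99 kN/m³.
Effective vertical stress at 6.2 m: σ'_v = 21.3×2.1 + 11.99×4.10 = 93.89 kPa.
σ'_h = K_a σ'_v = 0.2563 × 93.89 = 24.06 kPa; u = γ_w × 4.10 = 40.22 kPa.
Total σ_h = 24.06 + 40.22 = 64.28 kPa.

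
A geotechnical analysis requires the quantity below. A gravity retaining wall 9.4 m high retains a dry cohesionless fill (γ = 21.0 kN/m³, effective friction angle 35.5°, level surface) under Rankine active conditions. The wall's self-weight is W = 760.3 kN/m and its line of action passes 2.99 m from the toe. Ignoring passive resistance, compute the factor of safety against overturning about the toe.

2.95

K_a = tan²(45° − 35.5°/2) = 0.2653.
P_a = ½K_aγH² = 0.5×0.2653×21.0×9.4² = 246.1 kN/m, acting at H/3 = 3.133 m above the base.
Overturning moment M_o = P_a × H/3 = 246.1 × 3.133 = 771.1.
Resisting moment M_r = W × 2.99 = 760.3 × 2.99 = 2273.
FS_overturning = M_r/M_o = 2273/771.1 = 2.948.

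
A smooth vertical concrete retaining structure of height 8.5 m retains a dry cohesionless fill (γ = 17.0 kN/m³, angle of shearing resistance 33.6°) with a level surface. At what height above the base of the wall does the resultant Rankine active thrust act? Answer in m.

K_a = 0.2875.
The pressure distribution is triangular, so the resultant acts at H/3 above the base = 8.5/3 = 2.833 m.

2.83 m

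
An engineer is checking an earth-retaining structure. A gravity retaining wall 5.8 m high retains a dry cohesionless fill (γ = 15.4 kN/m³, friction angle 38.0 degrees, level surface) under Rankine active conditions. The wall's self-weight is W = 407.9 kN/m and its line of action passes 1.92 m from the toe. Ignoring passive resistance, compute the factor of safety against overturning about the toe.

K_a = tan²(45° − 38.0°/2) = 0.2379.
P_a = ½K_aγH² = 0.5×0.2379×15.4×5.8² = 61.62 kN/m, acting at H/3 = 1.933 m above the base.
Overturning moment M_o = P_a × H/3 = 61.62 × 1.933 = 119.1.
Resisting moment M_r = W × 1.92 = 407.9 × 1.92 = 783.2.
FS_overturning = M_r/M_o = 783.2/119.1 = 6.574.

6.57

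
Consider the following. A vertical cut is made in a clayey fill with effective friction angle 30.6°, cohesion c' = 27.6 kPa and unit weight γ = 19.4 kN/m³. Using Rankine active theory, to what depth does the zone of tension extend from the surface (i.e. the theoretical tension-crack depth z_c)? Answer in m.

4.99 m

K_a = tan²(45° − 30.6°/2) = 0.3253; √K_a = 0.5704.
The active pressure is zero where K_a γ z = 2c√K_a, so z_c = 2c/(γ√K_a) = 2×27.6/(19.4×0.5704) = 4.988 m.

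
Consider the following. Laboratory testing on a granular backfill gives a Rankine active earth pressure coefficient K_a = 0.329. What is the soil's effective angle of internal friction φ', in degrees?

30.3°

K_a = tan²(45° − φ/2) ⇒ 45° − φ/2 = arctan(√0.329) = 29.84°.
φ = 2(45° − 29.84°) = 30.32°.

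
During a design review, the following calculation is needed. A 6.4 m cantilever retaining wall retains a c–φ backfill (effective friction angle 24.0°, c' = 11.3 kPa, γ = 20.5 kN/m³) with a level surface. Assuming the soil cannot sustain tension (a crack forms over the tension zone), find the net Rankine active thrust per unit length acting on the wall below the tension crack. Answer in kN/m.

K_a = 0.4217; √K_a = 0.6494.
Tension-crack depth z_c = 2c/(γ√K_a) = 2×11.3/(20.5×0.6494) = 1.698 m.
σ_a at base = K_a γ H − 2c√K_a = 0.4217×20.5×6.4 − 2×11.3×0.6494 = 40.65 kPa.
P_a = ½ × 40.65 × (H − z_c) = 0.5×40.65×4.702 = 95.59 kN/m.

95.6 kN/m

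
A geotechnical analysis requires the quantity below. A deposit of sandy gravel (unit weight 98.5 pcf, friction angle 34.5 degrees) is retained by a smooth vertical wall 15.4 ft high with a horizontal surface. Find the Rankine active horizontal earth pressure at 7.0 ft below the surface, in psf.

191 psf

K_a = (1 − sin φ)/(1 + sin φ) = 0.2768.
σ_h = K_a γ z = 0.2768 × 98.5 × 7.0 = 190.9 psf.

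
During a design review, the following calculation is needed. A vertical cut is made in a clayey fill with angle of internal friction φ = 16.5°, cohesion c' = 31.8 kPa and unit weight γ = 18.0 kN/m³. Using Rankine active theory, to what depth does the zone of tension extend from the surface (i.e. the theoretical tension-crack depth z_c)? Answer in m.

K_a = tan²(45° − 16.5°/2) = 0.5576; √K_a = 0.7467.
The active pressure is zero where K_a γ z = 2c√K_a, so z_c = 2c/(γ√K_a) = 2×31.8/(18.0×0.7467) = 4.732 m.

4.73 m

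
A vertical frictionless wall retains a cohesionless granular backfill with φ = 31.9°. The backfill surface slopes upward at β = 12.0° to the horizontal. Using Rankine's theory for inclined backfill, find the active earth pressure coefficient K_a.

0.329

K_a = cos β · (cos β − √(cos²β − cos²φ)) / (cos β + √(cos²β − cos²φ)).
cos β = 0.9781, cos φ = 0.8490, √(cos²β − cos²φ) = 0.4858.
K_a = 0.9781 × (0.9781 − 0.4858)/(0.9781 + 0.4858) = 0.3289.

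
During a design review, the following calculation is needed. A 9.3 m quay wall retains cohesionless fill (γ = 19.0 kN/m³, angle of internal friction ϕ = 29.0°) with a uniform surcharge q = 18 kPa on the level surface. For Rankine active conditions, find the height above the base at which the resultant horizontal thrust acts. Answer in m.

3.36 m

K_a = 0.3470.
Triangular part P₁ = ½K_aγH² = 285.1 at H/3 = 3.100 m; rectangular part P₂ = K_a q H = 58.08 at H/2 = 4.650 m.
ȳ = (P₁·3.100 + P₂·4.650)/(P₁+P₂) = 3.362 m.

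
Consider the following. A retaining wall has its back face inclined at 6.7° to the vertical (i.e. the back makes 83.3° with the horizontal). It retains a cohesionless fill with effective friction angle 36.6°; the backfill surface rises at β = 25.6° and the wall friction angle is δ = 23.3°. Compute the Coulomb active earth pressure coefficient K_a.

0.419

K_a = sin²(α+φ) / [sin²α · sin(α−δ) · (1 + √{sin(φ+δ)sin(φ−β) / (sin(α−δ)sin(α+β))})²].
With α = 83.3°, φ = 36.6°, δ = 23.3°, β = 25.6°: K_a = 0.4191.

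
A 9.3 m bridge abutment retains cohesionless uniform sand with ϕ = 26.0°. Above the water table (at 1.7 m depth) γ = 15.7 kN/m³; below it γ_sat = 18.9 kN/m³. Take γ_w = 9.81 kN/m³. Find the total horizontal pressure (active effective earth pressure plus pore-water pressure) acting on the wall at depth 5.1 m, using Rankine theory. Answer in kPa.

55.8 kPa

K_a = (1 − sin φ)/(1 + sin φ) = 0.3905.
γ' = 18.9 − 9.81 = 9.090 kN/m³.
Effective vertical stress at 5.1 m: σ'_v = 15.7×1.7 + 9.090×3.40 = 57.60 kPa.
σ'_h = K_a σ'_v = 0.3905 × 57.60 = 22.49 kPa; u = γ_w × 3.40 = 33.35 kPa.
Total σ_h = 22.49 + 33.35 = 55.84 kPa.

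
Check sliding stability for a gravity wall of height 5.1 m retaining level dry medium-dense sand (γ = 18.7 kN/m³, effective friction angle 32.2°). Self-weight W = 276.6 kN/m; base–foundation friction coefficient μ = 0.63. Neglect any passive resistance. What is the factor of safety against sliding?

2.35

K_a = tan²(45° − 32.2°/2) = 0.3047.
P_a = ½K_aγH² = 0.5×0.3047×18.7×5.1² = 74.11 kN/m, acting at H/3 = 1.700 m above the base.
FS_sliding = μW / P_a = 0.63×276.6 / 74.11 = 2.351.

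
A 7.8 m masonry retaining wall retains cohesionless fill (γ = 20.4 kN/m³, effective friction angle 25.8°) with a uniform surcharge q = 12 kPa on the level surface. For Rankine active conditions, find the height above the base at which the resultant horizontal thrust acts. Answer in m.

K_a = 0.3935.
Triangular part P₁ = ½K_aγH² = 244.2 at H/3 = 2.600 m; rectangular part P₂ = K_a q H = 36.83 at H/2 = 3.900 m.
ȳ = (P₁·2.600 + P₂·3.900)/(P₁+P₂) = 2.770 m.

2.77 m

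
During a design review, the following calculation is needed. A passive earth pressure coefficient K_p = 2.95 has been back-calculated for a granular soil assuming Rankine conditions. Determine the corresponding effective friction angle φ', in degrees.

29.6°

K_p = (1+sin φ)/(1−sin φ) ⇒ sin φ = (K_p − 1)/(K_p + 1) = 0.4937.
φ = arcsin(0.4937) = 29.58°.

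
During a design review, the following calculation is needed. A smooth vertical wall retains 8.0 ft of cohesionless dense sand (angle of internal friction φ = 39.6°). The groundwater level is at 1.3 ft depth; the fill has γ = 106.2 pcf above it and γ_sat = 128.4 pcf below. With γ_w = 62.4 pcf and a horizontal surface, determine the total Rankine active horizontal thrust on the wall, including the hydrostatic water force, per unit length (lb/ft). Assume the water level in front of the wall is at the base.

K_a = tan²(45° − φ/2) = 0.2214.
γ' = 128.4 − 62.4 = 66.00 pcf. Depth below WT = 6.7 ft.
σ'_h at WT = K_a γ d_w = 30.57 psf; at base = 30.57 + K_a γ' × 6.7 = 128.5 psf.
P₁ (0–1.3 ft) = ½×30.57×1.3 = 19.87. P₂ (1.3–8.0 ft) = ½(30.57+128.5)×6.7 = 532.8.
P_w = ½ γ_w h₂² = 0.5×62.4×6.7² = 1401. Total = 19.87+532.8+1401 = 1953 lb/ft.

1950 lb/ft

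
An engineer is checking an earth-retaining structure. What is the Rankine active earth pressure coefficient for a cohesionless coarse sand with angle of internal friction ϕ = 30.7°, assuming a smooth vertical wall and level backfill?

0.324

K_a = (1 − sin φ)/(1 + sin φ) = (1 − sin 30.7°)/(1 + sin 30.7°) = 0.3240.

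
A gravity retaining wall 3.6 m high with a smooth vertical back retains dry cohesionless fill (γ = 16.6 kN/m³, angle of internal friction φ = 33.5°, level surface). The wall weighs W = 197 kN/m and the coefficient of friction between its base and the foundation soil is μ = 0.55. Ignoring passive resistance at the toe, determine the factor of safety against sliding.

3.49

K_a = tan²(45° − 33.5°/2) = 0.2887.
P_a = ½K_aγH² = 0.5×0.2887×16.6×3.6² = 31.06 kN/m, acting at H/3 = 1.200 m above the base.
FS_sliding = μW / P_a = 0.55×197 / 31.06 = 3.489.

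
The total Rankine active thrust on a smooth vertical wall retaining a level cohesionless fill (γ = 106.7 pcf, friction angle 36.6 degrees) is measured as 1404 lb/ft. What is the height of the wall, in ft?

K_a = 0.2530. P_a = ½ K_a γ H² ⇒ H = √(2P_a/(K_a γ)).
H = √(2×1404/(0.2530×106.7)) = 10.20 ft.

10.2 ft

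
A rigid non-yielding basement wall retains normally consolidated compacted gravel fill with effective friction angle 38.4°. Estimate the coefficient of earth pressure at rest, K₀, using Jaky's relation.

0.379

K₀ = 1 − sin φ' = 1 − sin 38.4° = 0.3789.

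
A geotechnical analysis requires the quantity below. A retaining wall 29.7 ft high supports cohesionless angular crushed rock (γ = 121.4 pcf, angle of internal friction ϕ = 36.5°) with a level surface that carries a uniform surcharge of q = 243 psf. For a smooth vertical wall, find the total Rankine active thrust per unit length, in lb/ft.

K_a = tan²(45° − φ/2) = 0.2541.
Soil triangle: ½ K_a γ H² = 0.5×0.2541×121.4×29.7² = 13600 lb/ft.
Surcharge rectangle: K_a q H = 0.2541×243×29.7 = 1834 lb/ft.
Total = 13600 + 1834 = 15440 lb/ft.

15400 lb/ft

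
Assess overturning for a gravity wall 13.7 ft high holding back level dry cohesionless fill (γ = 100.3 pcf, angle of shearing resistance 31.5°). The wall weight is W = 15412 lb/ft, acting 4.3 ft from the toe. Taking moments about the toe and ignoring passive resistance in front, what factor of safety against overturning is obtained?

4.92

K_a = tan²(45° − 31.5°/2) = 0.3136.
P_a = ½K_aγH² = 0.5×0.3136×100.3×13.7² = 2952 lb/ft, acting at H/3 = 4.567 ft above the base.
Overturning moment M_o = P_a × H/3 = 2952 × 4.567 = 13480.
Resisting moment M_r = W × 4.3 = 15412 × 4.3 = 66270.
FS_overturning = M_r/M_o = 66270/13480 = 4.916.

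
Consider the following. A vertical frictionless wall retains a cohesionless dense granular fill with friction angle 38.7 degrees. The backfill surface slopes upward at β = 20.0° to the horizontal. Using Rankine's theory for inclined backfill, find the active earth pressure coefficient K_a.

K_a = cos β · (cos β − √(cos²β − cos²φ)) / (cos β + √(cos²β − cos²φ)).
cos β = 0.9397, cos φ = 0.7804, √(cos²β − cos²φ) = 0.5234.
K_a = 0.9397 × (0.9397 − 0.5234)/(0.9397 + 0.5234) = 0.2674.

0.267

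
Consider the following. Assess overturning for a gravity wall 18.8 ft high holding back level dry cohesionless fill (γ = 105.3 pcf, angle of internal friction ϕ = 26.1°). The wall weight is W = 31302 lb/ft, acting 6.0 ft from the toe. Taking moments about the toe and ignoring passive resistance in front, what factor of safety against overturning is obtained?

K_a = tan²(45° − 26.1°/2) = 0.3889.
P_a = ½K_aγH² = 0.5×0.3889×105.3×18.8² = 7238 lb/ft, acting at H/3 = 6.267 ft above the base.
Overturning moment M_o = P_a × H/3 = 7238 × 6.267 = 45360.
Resisting moment M_r = W × 6.0 = 31302 × 6.0 = 187800.
FS_overturning = M_r/M_o = 187800/45360 = 4.141.

4.14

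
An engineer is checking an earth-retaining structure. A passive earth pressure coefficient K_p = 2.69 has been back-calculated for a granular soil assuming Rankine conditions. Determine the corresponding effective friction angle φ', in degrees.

27.3°

K_p = (1+sin φ)/(1−sin φ) ⇒ sin φ = (K_p − 1)/(K_p + 1) = 0.4580.
φ = arcsin(0.4580) = 27.26°.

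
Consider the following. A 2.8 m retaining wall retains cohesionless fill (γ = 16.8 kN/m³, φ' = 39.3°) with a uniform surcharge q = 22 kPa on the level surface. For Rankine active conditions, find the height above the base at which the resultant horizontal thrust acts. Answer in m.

1.16 m

K_a = 0.2245.
Triangular part P₁ = ½K_aγH² = 14.78 at H/3 = 0.9333 m; rectangular part P₂ = K_a q H = 13.83 at H/2 = 1.400 m.
ȳ = (P₁·0.9333 + P₂·1.400)/(P₁+P₂) = 1.159 m.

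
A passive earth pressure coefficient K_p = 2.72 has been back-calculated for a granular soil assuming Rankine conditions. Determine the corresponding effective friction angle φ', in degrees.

K_p = (1+sin φ)/(1−sin φ) ⇒ sin φ = (K_p − 1)/(K_p + 1) = 0.4624.
φ = arcsin(0.4624) = 27.54°.

27.5°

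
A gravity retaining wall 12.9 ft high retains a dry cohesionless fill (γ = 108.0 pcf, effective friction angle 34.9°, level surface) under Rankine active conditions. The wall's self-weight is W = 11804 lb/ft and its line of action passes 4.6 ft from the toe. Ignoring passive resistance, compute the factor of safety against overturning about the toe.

5.16

K_a = tan²(45° − 34.9°/2) = 0.2721.
P_a = ½K_aγH² = 0.5×0.2721×108.0×12.9² = 2446 lb/ft, acting at H/3 = 4.300 ft above the base.
Overturning moment M_o = P_a × H/3 = 2446 × 4.300 = 10520.
Resisting moment M_r = W × 4.6 = 11804 × 4.6 = 54300.
FS_overturning = M_r/M_o = 54300/10520 = 5.163.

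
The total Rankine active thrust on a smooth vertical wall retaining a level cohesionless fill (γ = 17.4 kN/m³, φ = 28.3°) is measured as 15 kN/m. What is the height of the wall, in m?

K_a = 0.3568. P_a = ½ K_a γ H² ⇒ H = √(2P_a/(K_a γ)).
H = √(2×15/(0.3568×17.4)) = 2.198 m.

2.20 m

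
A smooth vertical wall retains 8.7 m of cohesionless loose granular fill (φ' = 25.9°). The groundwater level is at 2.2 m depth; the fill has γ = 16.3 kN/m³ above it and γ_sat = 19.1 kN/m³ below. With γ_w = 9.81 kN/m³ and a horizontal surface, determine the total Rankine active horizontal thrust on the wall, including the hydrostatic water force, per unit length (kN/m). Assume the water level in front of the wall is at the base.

391 kN/m

K_a = tan²(45° − φ/2) = 0.3920.
γ' = 19.1 − 9.81 = 9.290 kN/m³. Depth below WT = 6.5 m.
σ'_h at WT = K_a γ d_w = 14.06 kPa; at base = 14.06 + K_a γ' × 6.5 = 37.73 kPa.
P₁ (0–2.2 m) = ½×14.06×2.2 = 15.46. P₂ (2.2–8.7 m) = ½(14.06+37.73)×6.5 = 168.3.
P_w = ½ γ_w h₂² = 0.5×9.81×6.5² = 207.2. Total = 15.46+168.3+207.2 = 391.0 kN/m.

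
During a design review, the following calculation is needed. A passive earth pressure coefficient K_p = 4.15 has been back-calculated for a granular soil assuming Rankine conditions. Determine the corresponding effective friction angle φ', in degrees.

37.7°

K_p = (1+sin φ)/(1−sin φ) ⇒ sin φ = (K_p − 1)/(K_p + 1) = 0.6117.
φ = arcsin(0.6117) = 37.71°.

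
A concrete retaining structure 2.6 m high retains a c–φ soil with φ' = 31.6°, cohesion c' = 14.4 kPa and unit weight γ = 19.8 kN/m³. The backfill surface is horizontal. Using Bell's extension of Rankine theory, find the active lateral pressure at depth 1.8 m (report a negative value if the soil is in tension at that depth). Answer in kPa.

K_a = (1 − sin φ)/(1 + sin φ) = 0.3123.
σ_a = K_a γ z − 2c√K_a = 0.3123×19.8×1.8 − 2×14.4×0.5589 = -4.964 kPa.

-4.96 kPa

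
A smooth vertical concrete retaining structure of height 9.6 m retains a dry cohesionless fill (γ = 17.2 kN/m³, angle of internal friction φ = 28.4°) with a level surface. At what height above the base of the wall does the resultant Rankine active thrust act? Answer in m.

K_a = 0.3554.
The pressure distribution is triangular, so the resultant acts at H/3 above the base = 9.6/3 = 3.200 m.

3.20 m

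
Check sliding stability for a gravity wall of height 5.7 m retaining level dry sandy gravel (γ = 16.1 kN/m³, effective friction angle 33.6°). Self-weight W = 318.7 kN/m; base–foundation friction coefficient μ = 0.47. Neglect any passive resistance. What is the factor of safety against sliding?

K_a = tan²(45° − 33.6°/2) = 0.2875.
P_a = ½K_aγH² = 0.5×0.2875×16.1×5.7² = 75.20 kN/m, acting at H/3 = 1.900 m above the base.
FS_sliding = μW / P_a = 0.47×318.7 / 75.20 = 1.992.

1.99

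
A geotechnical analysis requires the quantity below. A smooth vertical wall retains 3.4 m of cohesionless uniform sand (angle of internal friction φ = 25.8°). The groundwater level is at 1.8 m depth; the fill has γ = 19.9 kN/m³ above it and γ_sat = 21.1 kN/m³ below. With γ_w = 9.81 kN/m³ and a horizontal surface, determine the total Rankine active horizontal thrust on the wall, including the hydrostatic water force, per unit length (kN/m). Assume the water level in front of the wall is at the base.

53.5 kN/m

K_a = tan²(45° − φ/2) = 0.3935.
γ' = 21.1 − 9.81 = 11.29 kN/m³. Depth below WT = 1.6 m.
σ'_h at WT = K_a γ d_w = 14.10 kPa; at base = 14.10 + K_a γ' × 1.6 = 21.20 kPa.
P₁ (0–1.8 m) = ½×14.10×1.8 = 12.69. P₂ (1.8–3.4 m) = ½(14.10+21.20)×1.6 = 28.24.
P_w = ½ γ_w h₂² = 0.5×9.81×1.6² = 12.56. Total = 12.69+28.24+12.56 = 53.48 kN/m.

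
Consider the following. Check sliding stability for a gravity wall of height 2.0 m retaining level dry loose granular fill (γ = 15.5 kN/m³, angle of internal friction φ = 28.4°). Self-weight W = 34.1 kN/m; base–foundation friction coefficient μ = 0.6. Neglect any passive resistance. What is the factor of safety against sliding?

1.86

K_a = tan²(45° − 28.4°/2) = 0.3554.
P_a = ½K_aγH² = 0.5×0.3554×15.5×2.0² = 11.02 kN/m, acting at H/3 = 0.6667 m above the base.
FS_sliding = μW / P_a = 0.6×34.1 / 11.02 = 1.857.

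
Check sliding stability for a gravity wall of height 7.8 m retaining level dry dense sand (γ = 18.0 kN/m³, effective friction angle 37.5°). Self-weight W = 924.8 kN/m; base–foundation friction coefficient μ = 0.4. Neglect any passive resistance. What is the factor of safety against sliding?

2.78

K_a = tan²(45° − 37.5°/2) = 0.2432.
P_a = ½K_aγH² = 0.5×0.2432×18.0×7.8² = 133.2 kN/m, acting at H/3 = 2.600 m above the base.
FS_sliding = μW / P_a = 0.4×924.8 / 133.2 = 2.778.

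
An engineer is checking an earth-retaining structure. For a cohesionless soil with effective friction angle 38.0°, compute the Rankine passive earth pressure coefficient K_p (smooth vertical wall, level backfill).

4.20

K_p = (1 + sin φ)/(1 − sin φ) = tan²(45° + 38.0°/2) = 4.204.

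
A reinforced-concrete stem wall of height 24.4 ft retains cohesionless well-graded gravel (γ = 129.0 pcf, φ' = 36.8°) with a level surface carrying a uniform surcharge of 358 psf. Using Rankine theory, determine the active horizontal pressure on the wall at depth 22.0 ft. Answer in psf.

801 psf

K_a = (1 − sin φ)/(1 + sin φ) = 0.2508.
σ_v = γz + q = 129.0 × 22.0 + 358 = 3196 psf.
σ_h = K_a σ_v = 0.2508 × 3196 = 801.4 psf.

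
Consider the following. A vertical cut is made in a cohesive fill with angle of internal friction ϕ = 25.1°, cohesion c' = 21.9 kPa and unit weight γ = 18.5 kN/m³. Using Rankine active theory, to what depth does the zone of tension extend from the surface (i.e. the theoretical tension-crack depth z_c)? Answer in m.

K_a = tan²(45° − 25.1°/2) = 0.4043; √K_a = 0.6358.
The active pressure is zero where K_a γ z = 2c√K_a, so z_c = 2c/(γ√K_a) = 2×21.9/(18.5×0.6358) = 3.724 m.

3.72 m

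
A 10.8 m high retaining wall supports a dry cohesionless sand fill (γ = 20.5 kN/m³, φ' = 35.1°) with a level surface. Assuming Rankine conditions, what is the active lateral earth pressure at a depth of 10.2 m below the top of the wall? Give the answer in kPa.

K_a = (1 − sin φ)/(1 + sin φ) = 0.2698.
σ_h = K_a γ z = 0.2698 × 20.5 × 10.2 = 56.42 kPa.

56.4 kPa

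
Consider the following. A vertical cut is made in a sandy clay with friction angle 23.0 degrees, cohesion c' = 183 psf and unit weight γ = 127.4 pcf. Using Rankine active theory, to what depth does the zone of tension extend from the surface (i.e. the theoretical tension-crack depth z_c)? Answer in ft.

4.34 ft

K_a = tan²(45° − 23.0°/2) = 0.4381; √K_a = 0.6619.
The active pressure is zero where K_a γ z = 2c√K_a, so z_c = 2c/(γ√K_a) = 2×183/(127.4×0.6619) = 4.340 ft.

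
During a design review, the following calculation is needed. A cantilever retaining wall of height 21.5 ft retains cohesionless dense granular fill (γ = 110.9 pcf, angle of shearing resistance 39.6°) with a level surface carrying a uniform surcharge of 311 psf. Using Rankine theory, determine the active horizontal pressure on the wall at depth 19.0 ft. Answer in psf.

535 psf

K_a = (1 − sin φ)/(1 + sin φ) = 0.2214.
σ_v = γz + q = 110.9 × 19.0 + 311 = 2418 psf.
σ_h = K_a σ_v = 0.2214 × 2418 = 535.4 psf.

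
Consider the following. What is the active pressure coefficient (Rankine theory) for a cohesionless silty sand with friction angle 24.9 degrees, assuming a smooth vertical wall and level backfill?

0.407

K_a = tan²(45° − φ/2) = tan²(32.55°) = 0.4074.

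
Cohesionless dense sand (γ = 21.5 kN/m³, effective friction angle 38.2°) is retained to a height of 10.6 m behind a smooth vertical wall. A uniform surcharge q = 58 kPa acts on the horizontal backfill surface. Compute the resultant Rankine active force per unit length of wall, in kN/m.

430 kN/m

K_a = tan²(45° − φ/2) = 0.2358.
Soil triangle: ½ K_a γ H² = 0.5×0.2358×21.5×10.6² = 284.8 kN/m.
Surcharge rectangle: K_a q H = 0.2358×58×10.6 = 145.0 kN/m.
Total = 284.8 + 145.0 = 429.8 kN/m.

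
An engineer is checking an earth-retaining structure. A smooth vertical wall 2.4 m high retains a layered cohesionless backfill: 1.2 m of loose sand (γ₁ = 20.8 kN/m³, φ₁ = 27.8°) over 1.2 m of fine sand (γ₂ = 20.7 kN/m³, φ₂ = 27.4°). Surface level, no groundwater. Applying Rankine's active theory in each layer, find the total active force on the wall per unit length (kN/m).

K_a1 = tan²(45°−27.8°/2) = 0.3639; K_a2 = tan²(45°−27.4°/2) = 0.3697.
Layer 1: σ at base = K_a1 γ₁ h₁ = 9.083 kPa; P₁ = ½×9.083×1.2 = 5.450.
Layer 2: σ_v at top = γ₁h₁ = 24.96; σ_h top = K_a2×24.96 = 9.227; σ_h base = K_a2×(24.96+20.7×1.2) = 18.41.
P₂ = ½(9.227+18.41)×1.2 = 16.58. Total P_a = 5.450+16.58 = 22.03 kN/m.

22.0 kN/m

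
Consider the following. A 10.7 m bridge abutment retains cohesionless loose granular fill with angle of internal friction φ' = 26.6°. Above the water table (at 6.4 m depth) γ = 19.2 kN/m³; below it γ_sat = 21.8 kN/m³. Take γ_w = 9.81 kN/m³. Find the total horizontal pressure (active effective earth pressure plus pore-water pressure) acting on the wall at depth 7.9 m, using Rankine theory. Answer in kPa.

K_a = (1 − sin φ)/(1 + sin φ) = 0.3814.
γ' = 21.8 − 9.81 = 11.99 kN/m³.
Effective vertical stress at 7.9 m: σ'_v = 19.2×6.4 + 11.99×1.50 = 140.9 kPa.
σ'_h = K_a σ'_v = 0.3814 × 140.9 = 53.73 kPa; u = γ_w × 1.50 = 14.71 kPa.
Total σ_h = 53.73 + 14.71 = 68.45 kPa.

68.4 kPa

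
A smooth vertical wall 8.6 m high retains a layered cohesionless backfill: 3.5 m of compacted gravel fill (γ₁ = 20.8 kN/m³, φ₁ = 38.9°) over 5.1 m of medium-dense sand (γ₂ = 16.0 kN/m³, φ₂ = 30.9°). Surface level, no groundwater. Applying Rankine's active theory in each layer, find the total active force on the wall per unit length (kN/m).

215 kN/m

K_a1 = tan²(45°−38.9°/2) = 0.2285; K_a2 = tan²(45°−30.9°/2) = 0.3214.
Layer 1: σ at base = K_a1 γ₁ h₁ = 16.64 kPa; P₁ = ½×16.64×3.5 = 29.11.
Layer 2: σ_v at top = γ₁h₁ = 72.80; σ_h top = K_a2×72.80 = 23.40; σ_h base = K_a2×(72.80+16.0×5.1) = 49.62.
P₂ = ½(23.40+49.62)×5.1 = 186.2. Total P_a = 29.11+186.2 = 215.3 kN/m.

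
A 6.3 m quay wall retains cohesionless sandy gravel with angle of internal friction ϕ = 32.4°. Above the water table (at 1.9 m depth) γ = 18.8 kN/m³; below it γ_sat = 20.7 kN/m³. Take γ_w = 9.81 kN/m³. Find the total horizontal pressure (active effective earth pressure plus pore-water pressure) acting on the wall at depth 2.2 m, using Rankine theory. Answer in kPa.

K_a = (1 − sin φ)/(1 + sin φ) = 0.3022.
γ' = 20.7 − 9.81 = 10.89 kN/m³.
Effective vertical stress at 2.2 m: σ'_v = 18.8×1.9 + 10.89×0.300 = 38.99 kPa.
σ'_h = K_a σ'_v = 0.3022 × 38.99 = 11.78 kPa; u = γ_w × 0.300 = 2.943 kPa.
Total σ_h = 11.78 + 2.943 = 14.73 kPa.

14.7 kPa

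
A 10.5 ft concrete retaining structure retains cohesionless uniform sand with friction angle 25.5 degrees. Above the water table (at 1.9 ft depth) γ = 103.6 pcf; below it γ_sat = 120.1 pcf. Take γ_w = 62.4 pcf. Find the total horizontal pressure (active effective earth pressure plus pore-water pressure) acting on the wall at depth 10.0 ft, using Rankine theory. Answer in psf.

K_a = (1 − sin φ)/(1 + sin φ) = 0.3981.
γ' = 120.1 − 62.4 = 57.70 pcf.
Effective vertical stress at 10.0 ft: σ'_v = 103.6×1.9 + 57.70×8.10 = 664.2 psf.
σ'_h = K_a σ'_v = 0.3981 × 664.2 = 264.4 psf; u = γ_w × 8.10 = 505.4 psf.
Total σ_h = 264.4 + 505.4 = 769.9 psf.

770 psf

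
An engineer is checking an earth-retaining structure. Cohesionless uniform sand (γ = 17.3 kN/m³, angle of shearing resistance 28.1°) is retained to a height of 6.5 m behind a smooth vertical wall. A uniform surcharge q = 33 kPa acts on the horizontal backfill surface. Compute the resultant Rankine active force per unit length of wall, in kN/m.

K_a = tan²(45° − φ/2) = 0.3596.
Soil triangle: ½ K_a γ H² = 0.5×0.3596×17.3×6.5² = 131.4 kN/m.
Surcharge rectangle: K_a q H = 0.3596×33×6.5 = 77.14 kN/m.
Total = 131.4 + 77.14 = 208.6 kN/m.

209 kN/m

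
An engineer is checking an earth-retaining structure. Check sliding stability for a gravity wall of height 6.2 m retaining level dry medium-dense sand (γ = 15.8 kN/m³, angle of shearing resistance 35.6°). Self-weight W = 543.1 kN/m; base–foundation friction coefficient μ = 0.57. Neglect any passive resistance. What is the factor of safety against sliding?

3.86

K_a = tan²(45° − 35.6°/2) = 0.2641.
P_a = ½K_aγH² = 0.5×0.2641×15.8×6.2² = 80.21 kN/m, acting at H/3 = 2.067 m above the base.
FS_sliding = μW / P_a = 0.57×543.1 / 80.21 = 3.860.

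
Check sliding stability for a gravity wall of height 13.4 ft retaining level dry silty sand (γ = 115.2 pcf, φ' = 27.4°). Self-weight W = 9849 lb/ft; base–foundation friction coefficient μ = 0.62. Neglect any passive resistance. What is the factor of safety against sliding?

1.60

K_a = tan²(45° − 27.4°/2) = 0.3697.
P_a = ½K_aγH² = 0.5×0.3697×115.2×13.4² = 3823 lb/ft, acting at H/3 = 4.467 ft above the base.
FS_sliding = μW / P_a = 0.62×9849 / 3823 = 1.597.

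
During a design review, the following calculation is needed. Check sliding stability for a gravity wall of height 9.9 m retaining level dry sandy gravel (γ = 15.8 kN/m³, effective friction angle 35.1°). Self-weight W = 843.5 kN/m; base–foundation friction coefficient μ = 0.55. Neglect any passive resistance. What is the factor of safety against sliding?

K_a = tan²(45° − 35.1°/2) = 0.2698.
P_a = ½K_aγH² = 0.5×0.2698×15.8×9.9² = 208.9 kN/m, acting at H/3 = 3.300 m above the base.
FS_sliding = μW / P_a = 0.55×843.5 / 208.9 = 2.220.

2.22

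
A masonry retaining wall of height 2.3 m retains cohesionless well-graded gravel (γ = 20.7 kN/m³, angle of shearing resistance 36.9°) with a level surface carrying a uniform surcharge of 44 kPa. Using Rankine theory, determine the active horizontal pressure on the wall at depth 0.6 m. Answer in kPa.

K_a = (1 − sin φ)/(1 + sin φ) = 0.2497.
σ_v = γz + q = 20.7 × 0.6 + 44 = 56.42 kPa.
σ_h = K_a σ_v = 0.2497 × 56.42 = 14.09 kPa.

14.1 kPa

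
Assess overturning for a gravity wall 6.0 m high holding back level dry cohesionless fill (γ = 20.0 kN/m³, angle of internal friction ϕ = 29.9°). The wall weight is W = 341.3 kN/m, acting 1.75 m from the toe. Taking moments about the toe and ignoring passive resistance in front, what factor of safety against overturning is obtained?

2.48

K_a = tan²(45° − 29.9°/2) = 0.3347.
P_a = ½K_aγH² = 0.5×0.3347×20.0×6.0² = 120.5 kN/m, acting at H/3 = 2.000 m above the base.
Overturning moment M_o = P_a × H/3 = 120.5 × 2.000 = 241.0.
Resisting moment M_r = W × 1.75 = 341.3 × 1.75 = 597.3.
FS_overturning = M_r/M_o = 597.3/241.0 = 2.479.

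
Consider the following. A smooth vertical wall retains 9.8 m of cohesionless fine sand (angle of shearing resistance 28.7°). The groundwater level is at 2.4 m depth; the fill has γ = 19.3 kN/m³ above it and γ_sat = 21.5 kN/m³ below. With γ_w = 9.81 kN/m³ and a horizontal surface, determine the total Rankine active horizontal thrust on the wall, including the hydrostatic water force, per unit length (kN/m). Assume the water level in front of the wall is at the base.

K_a = tan²(45° − φ/2) = 0.3511.
γ' = 21.5 − 9.81 = 11.69 kN/m³. Depth below WT = 7.4 m.
σ'_h at WT = K_a γ d_w = 16.27 kPa; at base = 16.27 + K_a γ' × 7.4 = 46.64 kPa.
P₁ (0–2.4 m) = ½×16.27×2.4 = 19.52. P₂ (2.4–9.8 m) = ½(16.27+46.64)×7.4 = 232.8.
P_w = ½ γ_w h₂² = 0.5×9.81×7.4² = 268.6. Total = 19.52+232.8+268.6 = 520.9 kN/m.

521 kN/m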